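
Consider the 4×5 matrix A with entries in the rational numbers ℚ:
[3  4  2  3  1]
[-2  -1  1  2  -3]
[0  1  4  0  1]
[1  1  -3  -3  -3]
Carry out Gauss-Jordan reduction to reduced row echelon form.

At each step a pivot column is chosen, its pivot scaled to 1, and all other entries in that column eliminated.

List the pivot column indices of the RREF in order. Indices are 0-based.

[1] R0 /= 3  ⇒  (1, 4/3, 2/3, 1, 1/3)
     R1 -= -2·R0  ⇒  (0, 5/3, 7/3, 4, -7/3)
     R3 -= 1·R0  ⇒  (0, -1/3, -11/3, -4, -10/3)
[2] R1 /= 5/3  ⇒  (0, 1, 7/5, 12/5, -7/5)
     R0 -= 4/3·R1  ⇒  (1, 0, -6/5, -11/5, 11/5)
     R2 -= 1·R1  ⇒  (0, 0, 13/5, -12/5, 12/5)
     R3 -= -1/3·R1  ⇒  (0, 0, -16/5, -16/5, -19/5)
[3] R2 /= 13/5  ⇒  (0, 0, 1, -12/13, 12/13)
     R0 -= -6/5·R2  ⇒  (1, 0, 0, -43/13, 43/13)
     R1 -= 7/5·R2  ⇒  (0, 1, 0, 48/13, -35/13)
     R3 -= -16/5·R2  ⇒  (0, 0, 0, -80/13, -11/13)
[4] R3 /= -80/13  ⇒  (0, 0, 0, 1, 11/80)
     R0 -= -43/13·R3  ⇒  (1, 0, 0, 0, 301/80)
     R1 -= 48/13·R3  ⇒  (0, 1, 0, 0, -16/5)
     R2 -= -12/13·R3  ⇒  (0, 0, 1, 0, 21/20)

pivot columns: 0, 1, 2, 3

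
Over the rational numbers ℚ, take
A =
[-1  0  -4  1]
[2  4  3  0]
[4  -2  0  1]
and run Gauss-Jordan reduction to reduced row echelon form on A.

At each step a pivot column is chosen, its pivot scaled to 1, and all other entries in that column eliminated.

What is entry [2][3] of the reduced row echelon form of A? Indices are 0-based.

pivot(0,0)=-1: scale R0 → (1, 0, 4, -1)
  clear (1,0): R1 −= (2)R0 → (0, 4, -5, 2)
  clear (2,0): R2 −= (4)R0 → (0, -2, -16, 5)
pivot(1,1)=4: scale R1 → (0, 1, -5/4, 1/2)
  clear (2,1): R2 −= (-2)R1 → (0, 0, -37/2, 6)
pivot(2,2)=-37/2: scale R2 → (0, 0, 1, -12/37)
  clear (0,2): R0 −= (4)R2 → (1, 0, 0, 11/37)
  clear (1,2): R1 −= (-5/4)R2 → (0, 1, 0, 7/74)

M[2][3] = -12/37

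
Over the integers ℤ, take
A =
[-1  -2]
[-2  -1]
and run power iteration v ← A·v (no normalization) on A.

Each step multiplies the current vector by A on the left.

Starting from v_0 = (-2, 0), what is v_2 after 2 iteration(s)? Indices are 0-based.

v_0 = (-2, 0).
v_1 = A·v_0 = (2, 4).
v_2 = A·v_1 = (-10, -8).

v_2 = (-10, -8)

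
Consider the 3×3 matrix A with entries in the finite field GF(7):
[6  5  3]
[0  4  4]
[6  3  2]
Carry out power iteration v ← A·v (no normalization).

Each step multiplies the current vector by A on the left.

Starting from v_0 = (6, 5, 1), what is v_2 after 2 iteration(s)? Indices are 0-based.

v_2 = (5, 0, 2)

v_0 = (6, 5, 1).
v_1 = A·v_0 = (1, 3, 4).
v_2 = A·v_1 = (5, 0, 2).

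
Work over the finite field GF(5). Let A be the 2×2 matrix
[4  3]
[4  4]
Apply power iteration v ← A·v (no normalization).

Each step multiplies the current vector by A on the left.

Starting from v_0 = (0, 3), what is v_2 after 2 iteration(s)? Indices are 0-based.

v_0 = (0, 3).
v_1 = A·v_0 = (4, 2).
v_2 = A·v_1 = (2, 4).

v_2 = (2, 4)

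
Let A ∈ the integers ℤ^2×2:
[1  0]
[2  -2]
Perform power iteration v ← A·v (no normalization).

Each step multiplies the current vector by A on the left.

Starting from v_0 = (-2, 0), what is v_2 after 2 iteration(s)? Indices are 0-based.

v_2 = (-2, 4)

v_0 = (-2, 0).
v_1 = A·v_0 = (-2, -4).
v_2 = A·v_1 = (-2, 4).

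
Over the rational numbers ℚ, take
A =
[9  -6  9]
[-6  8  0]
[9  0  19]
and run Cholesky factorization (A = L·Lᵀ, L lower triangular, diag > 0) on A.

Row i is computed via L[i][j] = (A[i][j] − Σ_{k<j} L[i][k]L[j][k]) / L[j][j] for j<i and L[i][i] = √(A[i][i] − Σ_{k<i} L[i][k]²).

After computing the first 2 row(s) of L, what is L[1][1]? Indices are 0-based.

L[1][1] = 2

Step 1: L[0][0] = √(9) = 3.
  L[1][0] = (-6) / L[0][0] = -2.
Step 2: L[1][1] = √(4) = 2.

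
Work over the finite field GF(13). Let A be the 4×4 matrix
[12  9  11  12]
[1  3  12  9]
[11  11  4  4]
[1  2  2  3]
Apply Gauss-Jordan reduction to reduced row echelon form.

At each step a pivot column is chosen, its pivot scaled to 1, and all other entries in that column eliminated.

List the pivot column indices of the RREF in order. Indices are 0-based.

step 1: normalize row 0 (÷12) = (1, 4, 2, 1)
  row 1: subtract 1×row0 = (0, 12, 10, 8)
  row 2: subtract 11×row0 = (0, 6, 8, 6)
  row 3: subtract 1×row0 = (0, 11, 0, 2)
step 2: normalize row 1 (÷12) = (0, 1, 3, 5)
  row 0: subtract 4×row1 = (1, 0, 3, 7)
  row 2: subtract 6×row1 = (0, 0, 3, 2)
  row 3: subtract 11×row1 = (0, 0, 6, 12)
step 3: normalize row 2 (÷3) = (0, 0, 1, 5)
  row 0: subtract 3×row2 = (1, 0, 0, 5)
  row 1: subtract 3×row2 = (0, 1, 0, 3)
  row 3: subtract 6×row2 = (0, 0, 0, 8)
step 4: normalize row 3 (÷8) = (0, 0, 0, 1)
  row 0: subtract 5×row3 = (1, 0, 0, 0)
  row 1: subtract 3×row3 = (0, 1, 0, 0)
  row 2: subtract 5×row3 = (0, 0, 1, 0)

pivot columns: 0, 1, 2, 3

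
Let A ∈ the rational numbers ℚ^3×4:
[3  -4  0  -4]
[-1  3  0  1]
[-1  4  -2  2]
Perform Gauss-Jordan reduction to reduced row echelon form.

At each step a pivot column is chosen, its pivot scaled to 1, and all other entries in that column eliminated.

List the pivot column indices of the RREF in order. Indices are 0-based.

pivot columns: 0, 1, 2

pivot(0,0)=3: scale R0 → (1, -4/3, 0, -4/3)
  clear (1,0): R1 −= (-1)R0 → (0, 5/3, 0, -1/3)
  clear (2,0): R2 −= (-1)R0 → (0, 8/3, -2, 2/3)
pivot(1,1)=5/3: scale R1 → (0, 1, 0, -1/5)
  clear (0,1): R0 −= (-4/3)R1 → (1, 0, 0, -8/5)
  clear (2,1): R2 −= (8/3)R1 → (0, 0, -2, 6/5)
pivot(2,2)=-2: scale R2 → (0, 0, 1, -3/5)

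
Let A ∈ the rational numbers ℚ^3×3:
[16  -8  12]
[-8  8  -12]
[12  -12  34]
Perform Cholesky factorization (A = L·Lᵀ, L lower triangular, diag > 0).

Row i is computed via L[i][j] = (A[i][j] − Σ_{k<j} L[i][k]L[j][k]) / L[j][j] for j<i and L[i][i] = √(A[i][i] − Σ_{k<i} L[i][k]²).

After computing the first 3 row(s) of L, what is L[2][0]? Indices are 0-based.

Step 1: L[0][0] = √(16) = 4.
  L[1][0] = (-8) / L[0][0] = -2.
Step 2: L[1][1] = √(4) = 2.
  L[2][0] = (12) / L[0][0] = 3.
  L[2][1] = (-6) / L[1][1] = -3.
Step 3: L[2][2] = √(16) = 4.

L[2][0] = 3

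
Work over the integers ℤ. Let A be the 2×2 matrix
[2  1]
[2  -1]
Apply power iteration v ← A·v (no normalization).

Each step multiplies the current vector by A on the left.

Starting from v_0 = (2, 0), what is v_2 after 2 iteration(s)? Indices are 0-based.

v_2 = (12, 4)

v_0 = (2, 0).
v_1 = A·v_0 = (4, 4).
v_2 = A·v_1 = (12, 4).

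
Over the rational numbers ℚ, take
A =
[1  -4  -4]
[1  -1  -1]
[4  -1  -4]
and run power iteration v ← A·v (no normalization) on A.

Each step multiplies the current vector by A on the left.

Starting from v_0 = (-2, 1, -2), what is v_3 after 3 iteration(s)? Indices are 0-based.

v_0 = (-2, 1, -2).
v_1 = A·v_0 = (2, -1, -1).
v_2 = A·v_1 = (10, 4, 13).
v_3 = A·v_2 = (-58, -7, -16).

v_3 = (-58, -7, -16)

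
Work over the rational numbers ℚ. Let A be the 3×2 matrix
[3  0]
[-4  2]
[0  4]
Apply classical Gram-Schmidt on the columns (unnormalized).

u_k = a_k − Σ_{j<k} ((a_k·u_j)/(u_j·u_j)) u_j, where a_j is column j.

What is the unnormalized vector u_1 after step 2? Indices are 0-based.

u_1 = (24/25, 18/25, 4)

Step 1: u_0 = a_0 = (3, -4, 0).
Step 2: u_1 = a_1 − (-8/25)·u_0 = (24/25, 18/25, 4).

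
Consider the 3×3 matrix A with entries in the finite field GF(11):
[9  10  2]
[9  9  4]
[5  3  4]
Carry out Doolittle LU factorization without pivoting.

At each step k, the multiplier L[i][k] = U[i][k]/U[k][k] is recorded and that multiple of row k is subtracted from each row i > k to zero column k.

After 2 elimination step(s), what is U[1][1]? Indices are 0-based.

U[1][1] = 10

[col 0] pivot 9
  R1 -= 1*R0 → (0, 10, 2)  (L[1][0] := 1)
  R2 -= 3*R0 → (0, 6, 9)  (L[2][0] := 3)
[col 1] pivot 10
  R2 -= 5*R1 → (0, 0, 10)  (L[2][1] := 5)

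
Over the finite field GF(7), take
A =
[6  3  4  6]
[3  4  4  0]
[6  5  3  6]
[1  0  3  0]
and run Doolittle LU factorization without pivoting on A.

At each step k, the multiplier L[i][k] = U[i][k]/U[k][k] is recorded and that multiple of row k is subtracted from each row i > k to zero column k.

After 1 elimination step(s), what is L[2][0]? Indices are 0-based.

L[2][0] = 1

Step 1: pivot at (0,0) is 6.
  row1 ← row1 − (4)·row0  ⇒  L[1][0]=4, U row1=(0, 6, 2, 4)
  row2 ← row2 − (1)·row0  ⇒  L[2][0]=1, U row2=(0, 2, 6, 0)
  row3 ← row3 − (6)·row0  ⇒  L[3][0]=6, U row3=(0, 3, 0, 6)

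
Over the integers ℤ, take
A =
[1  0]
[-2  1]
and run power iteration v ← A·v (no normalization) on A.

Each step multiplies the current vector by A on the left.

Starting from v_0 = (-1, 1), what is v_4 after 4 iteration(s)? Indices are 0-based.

v_4 = (-1, 9)

v_0 = (-1, 1).
v_1 = A·v_0 = (-1, 3).
v_2 = A·v_1 = (-1, 5).
v_3 = A·v_2 = (-1, 7).
v_4 = A·v_3 = (-1, 9).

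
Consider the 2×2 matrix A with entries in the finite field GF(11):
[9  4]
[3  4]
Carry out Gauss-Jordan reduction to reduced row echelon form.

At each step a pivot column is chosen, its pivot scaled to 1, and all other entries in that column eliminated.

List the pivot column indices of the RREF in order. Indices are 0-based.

pivot(0,0)=9: scale R0 → (1, 9)
  clear (1,0): R1 −= (3)R0 → (0, 10)
pivot(1,1)=10: scale R1 → (0, 1)
  clear (0,1): R0 −= (9)R1 → (1, 0)

pivot columns: 0, 1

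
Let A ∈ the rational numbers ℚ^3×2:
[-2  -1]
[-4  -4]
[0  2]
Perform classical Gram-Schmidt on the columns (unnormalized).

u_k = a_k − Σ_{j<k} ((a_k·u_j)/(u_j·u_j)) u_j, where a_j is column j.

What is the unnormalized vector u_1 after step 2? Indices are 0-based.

u_1 = (4/5, -2/5, 2)

Step 1: u_0 = a_0 = (-2, -4, 0).
Step 2: u_1 = a_1 − (9/10)·u_0 = (4/5, -2/5, 2).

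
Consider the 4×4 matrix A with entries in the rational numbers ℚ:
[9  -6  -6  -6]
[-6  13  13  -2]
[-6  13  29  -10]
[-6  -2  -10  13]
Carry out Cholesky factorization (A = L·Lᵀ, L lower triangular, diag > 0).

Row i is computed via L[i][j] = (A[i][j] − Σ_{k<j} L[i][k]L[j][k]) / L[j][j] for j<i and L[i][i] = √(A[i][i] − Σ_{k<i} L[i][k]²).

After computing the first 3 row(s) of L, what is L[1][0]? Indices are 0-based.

L[1][0] = -2

Step 1: L[0][0] = √(9) = 3.
  L[1][0] = (-6) / L[0][0] = -2.
Step 2: L[1][1] = √(9) = 3.
  L[2][0] = (-6) / L[0][0] = -2.
  L[2][1] = (9) / L[1][1] = 3.
Step 3: L[2][2] = √(16) = 4.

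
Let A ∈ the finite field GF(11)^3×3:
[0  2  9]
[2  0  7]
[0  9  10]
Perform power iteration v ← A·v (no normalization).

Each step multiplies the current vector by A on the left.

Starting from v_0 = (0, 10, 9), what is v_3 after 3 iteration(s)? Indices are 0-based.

v_0 = (0, 10, 9).
v_1 = A·v_0 = (2, 8, 4).
v_2 = A·v_1 = (8, 10, 2).
v_3 = A·v_2 = (5, 8, 0).

v_3 = (5, 8, 0)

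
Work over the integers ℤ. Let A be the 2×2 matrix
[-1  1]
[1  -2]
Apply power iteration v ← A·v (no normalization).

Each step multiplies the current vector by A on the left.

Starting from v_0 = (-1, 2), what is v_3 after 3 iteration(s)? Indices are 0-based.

v_0 = (-1, 2).
v_1 = A·v_0 = (3, -5).
v_2 = A·v_1 = (-8, 13).
v_3 = A·v_2 = (21, -34).

v_3 = (21, -34)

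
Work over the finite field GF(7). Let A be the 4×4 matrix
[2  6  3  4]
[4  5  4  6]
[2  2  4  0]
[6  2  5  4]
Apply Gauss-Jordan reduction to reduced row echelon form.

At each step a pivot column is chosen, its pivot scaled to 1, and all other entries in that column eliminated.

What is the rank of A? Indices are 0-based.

step 1: normalize row 0 (÷2) = (1, 3, 5, 2)
  row 1: subtract 4×row0 = (0, 0, 5, 5)
  row 2: subtract 2×row0 = (0, 3, 1, 3)
  row 3: subtract 6×row0 = (0, 5, 3, 6)
step 2: exchange rows 1,2
step 2: normalize row 1 (÷3) = (0, 1, 5, 1)
  row 0: subtract 3×row1 = (1, 0, 4, 6)
  row 3: subtract 5×row1 = (0, 0, 6, 1)
step 3: normalize row 2 (÷5) = (0, 0, 1, 1)
  row 0: subtract 4×row2 = (1, 0, 0, 2)
  row 1: subtract 5×row2 = (0, 1, 0, 3)
  row 3: subtract 6×row2 = (0, 0, 0, 2)
step 4: normalize row 3 (÷2) = (0, 0, 0, 1)
  row 0: subtract 2×row3 = (1, 0, 0, 0)
  row 1: subtract 3×row3 = (0, 1, 0, 0)
  row 2: subtract 1×row3 = (0, 0, 1, 0)

rank = 4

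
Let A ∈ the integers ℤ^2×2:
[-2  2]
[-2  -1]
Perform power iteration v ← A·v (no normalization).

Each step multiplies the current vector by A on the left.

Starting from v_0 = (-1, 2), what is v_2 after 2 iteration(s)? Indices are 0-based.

v_0 = (-1, 2).
v_1 = A·v_0 = (6, 0).
v_2 = A·v_1 = (-12, -12).

v_2 = (-12, -12)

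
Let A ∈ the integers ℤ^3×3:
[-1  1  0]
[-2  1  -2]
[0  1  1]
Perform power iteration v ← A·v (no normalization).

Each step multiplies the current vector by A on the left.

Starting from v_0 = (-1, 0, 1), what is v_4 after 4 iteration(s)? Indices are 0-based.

v_4 = (-1, 8, -7)

v_0 = (-1, 0, 1).
v_1 = A·v_0 = (1, 0, 1).
v_2 = A·v_1 = (-1, -4, 1).
v_3 = A·v_2 = (-3, -4, -3).
v_4 = A·v_3 = (-1, 8, -7).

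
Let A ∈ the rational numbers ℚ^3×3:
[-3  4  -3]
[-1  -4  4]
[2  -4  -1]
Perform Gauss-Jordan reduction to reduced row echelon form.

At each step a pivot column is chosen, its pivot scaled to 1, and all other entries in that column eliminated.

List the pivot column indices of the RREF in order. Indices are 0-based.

[1] R0 /= -3  ⇒  (1, -4/3, 1)
     R1 -= -1·R0  ⇒  (0, -16/3, 5)
     R2 -= 2·R0  ⇒  (0, -4/3, -3)
[2] R1 /= -16/3  ⇒  (0, 1, -15/16)
     R0 -= -4/3·R1  ⇒  (1, 0, -1/4)
     R2 -= -4/3·R1  ⇒  (0, 0, -17/4)
[3] R2 /= -17/4  ⇒  (0, 0, 1)
     R0 -= -1/4·R2  ⇒  (1, 0, 0)
     R1 -= -15/16·R2  ⇒  (0, 1, 0)

pivot columns: 0, 1, 2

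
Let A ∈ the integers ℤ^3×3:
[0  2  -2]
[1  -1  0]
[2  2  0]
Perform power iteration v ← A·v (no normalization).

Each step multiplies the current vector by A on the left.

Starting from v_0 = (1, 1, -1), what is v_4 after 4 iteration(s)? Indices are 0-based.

v_0 = (1, 1, -1).
v_1 = A·v_0 = (4, 0, 4).
v_2 = A·v_1 = (-8, 4, 8).
v_3 = A·v_2 = (-8, -12, -8).
v_4 = A·v_3 = (-8, 4, -40).

v_4 = (-8, 4, -40)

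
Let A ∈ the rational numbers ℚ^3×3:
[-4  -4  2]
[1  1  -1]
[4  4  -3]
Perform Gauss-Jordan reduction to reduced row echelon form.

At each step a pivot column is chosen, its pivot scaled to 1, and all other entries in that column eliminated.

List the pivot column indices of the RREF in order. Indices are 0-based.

pivot columns: 0, 2

pivot(0,0)=-4: scale R0 → (1, 1, -1/2)
  clear (1,0): R1 −= (1)R0 → (0, 0, -1/2)
  clear (2,0): R2 −= (4)R0 → (0, 0, -1)
col 1: no nonzero at/below row 1; advance.
pivot(1,2)=-1/2: scale R1 → (0, 0, 1)
  clear (0,2): R0 −= (-1/2)R1 → (1, 1, 0)
  clear (2,2): R2 −= (-1)R1 → (0, 0, 0)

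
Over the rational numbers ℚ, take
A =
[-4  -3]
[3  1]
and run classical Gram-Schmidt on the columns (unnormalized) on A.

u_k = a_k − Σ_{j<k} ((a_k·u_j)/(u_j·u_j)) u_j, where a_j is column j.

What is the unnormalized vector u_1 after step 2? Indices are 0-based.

Step 1: u_0 = a_0 = (-4, 3).
Step 2: u_1 = a_1 − (3/5)·u_0 = (-3/5, -4/5).

u_1 = (-3/5, -4/5)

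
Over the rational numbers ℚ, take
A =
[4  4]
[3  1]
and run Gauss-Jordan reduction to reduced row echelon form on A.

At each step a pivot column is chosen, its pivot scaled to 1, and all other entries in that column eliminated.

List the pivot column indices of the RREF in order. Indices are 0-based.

pivot columns: 0, 1

[1] R0 /= 4  ⇒  (1, 1)
     R1 -= 3·R0  ⇒  (0, -2)
[2] R1 /= -2  ⇒  (0, 1)
     R0 -= 1·R1  ⇒  (1, 0)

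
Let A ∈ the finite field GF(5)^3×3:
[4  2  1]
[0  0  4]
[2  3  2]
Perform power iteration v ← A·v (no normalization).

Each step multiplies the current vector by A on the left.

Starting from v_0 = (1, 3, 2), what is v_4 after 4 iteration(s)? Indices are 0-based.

v_4 = (4, 1, 2)

v_0 = (1, 3, 2).
v_1 = A·v_0 = (2, 3, 0).
v_2 = A·v_1 = (4, 0, 3).
v_3 = A·v_2 = (4, 2, 4).
v_4 = A·v_3 = (4, 1, 2).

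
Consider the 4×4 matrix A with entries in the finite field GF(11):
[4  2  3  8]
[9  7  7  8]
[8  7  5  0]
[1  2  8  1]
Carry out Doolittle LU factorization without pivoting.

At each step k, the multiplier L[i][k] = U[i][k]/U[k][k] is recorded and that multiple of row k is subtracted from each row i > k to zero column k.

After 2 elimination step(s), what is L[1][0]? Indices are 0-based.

L[1][0] = 5

Step 1: pivot at (0,0) is 4.
  row1 ← row1 − (5)·row0  ⇒  L[1][0]=5, U row1=(0, 8, 3, 1)
  row2 ← row2 − (2)·row0  ⇒  L[2][0]=2, U row2=(0, 3, 10, 6)
  row3 ← row3 − (3)·row0  ⇒  L[3][0]=3, U row3=(0, 7, 10, 10)
Step 2: pivot at (1,1) is 8.
  row2 ← row2 − (10)·row1  ⇒  L[2][1]=10, U row2=(0, 0, 2, 7)
  row3 ← row3 − (5)·row1  ⇒  L[3][1]=5, U row3=(0, 0, 6, 5)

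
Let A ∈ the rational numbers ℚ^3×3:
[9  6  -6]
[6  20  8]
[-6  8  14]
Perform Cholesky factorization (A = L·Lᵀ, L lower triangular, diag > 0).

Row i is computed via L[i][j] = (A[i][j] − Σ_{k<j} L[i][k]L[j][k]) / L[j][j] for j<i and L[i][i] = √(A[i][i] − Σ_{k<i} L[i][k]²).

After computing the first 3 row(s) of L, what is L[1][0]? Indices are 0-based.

L[1][0] = 2

Step 1: L[0][0] = √(9) = 3.
  L[1][0] = (6) / L[0][0] = 2.
Step 2: L[1][1] = √(16) = 4.
  L[2][0] = (-6) / L[0][0] = -2.
  L[2][1] = (12) / L[1][1] = 3.
Step 3: L[2][2] = √(1) = 1.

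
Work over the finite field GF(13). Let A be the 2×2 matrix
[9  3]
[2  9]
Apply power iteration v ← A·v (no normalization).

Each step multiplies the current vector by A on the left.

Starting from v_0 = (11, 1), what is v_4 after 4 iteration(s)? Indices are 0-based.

v_4 = (3, 1)

v_0 = (11, 1).
v_1 = A·v_0 = (11, 5).
v_2 = A·v_1 = (10, 2).
v_3 = A·v_2 = (5, 12).
v_4 = A·v_3 = (3, 1).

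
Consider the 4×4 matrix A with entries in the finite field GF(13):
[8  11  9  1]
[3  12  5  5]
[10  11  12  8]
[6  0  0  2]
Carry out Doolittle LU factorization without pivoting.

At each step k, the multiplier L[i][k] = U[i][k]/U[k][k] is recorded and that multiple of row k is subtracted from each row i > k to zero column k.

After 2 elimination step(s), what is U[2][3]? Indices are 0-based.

U[2][3] = 3

[col 0] pivot 8
  R1 -= 2*R0 → (0, 3, 0, 3)  (L[1][0] := 2)
  R2 -= 11*R0 → (0, 7, 4, 10)  (L[2][0] := 11)
  R3 -= 4*R0 → (0, 8, 3, 11)  (L[3][0] := 4)
[col 1] pivot 3
  R2 -= 11*R1 → (0, 0, 4, 3)  (L[2][1] := 11)
  R3 -= 7*R1 → (0, 0, 3, 3)  (L[3][1] := 7)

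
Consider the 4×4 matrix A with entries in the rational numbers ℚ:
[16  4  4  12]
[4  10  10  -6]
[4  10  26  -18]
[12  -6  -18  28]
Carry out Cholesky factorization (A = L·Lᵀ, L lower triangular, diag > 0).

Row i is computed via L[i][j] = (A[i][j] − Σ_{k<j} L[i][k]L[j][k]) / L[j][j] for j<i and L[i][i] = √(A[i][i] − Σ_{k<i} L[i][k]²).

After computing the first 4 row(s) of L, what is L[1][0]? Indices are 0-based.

Step 1: L[0][0] = √(16) = 4.
  L[1][0] = (4) / L[0][0] = 1.
Step 2: L[1][1] = √(9) = 3.
  L[2][0] = (4) / L[0][0] = 1.
  L[2][1] = (9) / L[1][1] = 3.
Step 3: L[2][2] = √(16) = 4.
  L[3][0] = (12) / L[0][0] = 3.
  L[3][1] = (-9) / L[1][1] = -3.
  L[3][2] = (-12) / L[2][2] = -3.
Step 4: L[3][3] = √(1) = 1.

L[1][0] = 1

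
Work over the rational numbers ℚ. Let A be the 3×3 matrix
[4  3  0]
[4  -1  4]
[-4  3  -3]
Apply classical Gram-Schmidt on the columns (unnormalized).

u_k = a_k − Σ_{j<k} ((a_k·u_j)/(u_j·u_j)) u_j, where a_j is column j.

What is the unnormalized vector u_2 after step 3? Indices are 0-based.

Step 1: u_0 = a_0 = (4, 4, -4).
Step 2: u_1 = a_1 − (-1/12)·u_0 = (10/3, -2/3, 8/3).
Step 3: u_2 = a_2 − (7/12)·u_0 − (-4/7)·u_1 = (-3/7, 9/7, 6/7).

u_2 = (-3/7, 9/7, 6/7)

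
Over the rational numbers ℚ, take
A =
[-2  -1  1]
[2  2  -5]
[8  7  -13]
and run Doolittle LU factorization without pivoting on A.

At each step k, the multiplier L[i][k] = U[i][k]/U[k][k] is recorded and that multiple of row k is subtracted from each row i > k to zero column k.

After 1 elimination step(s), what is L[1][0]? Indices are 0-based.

L[1][0] = -1

k=0: U[0][0]=-2
  eliminate (1,0): mult=-1, new row 1: (0, 1, -4); set L[1][0]=-1
  eliminate (2,0): mult=-4, new row 2: (0, 3, -9); set L[2][0]=-4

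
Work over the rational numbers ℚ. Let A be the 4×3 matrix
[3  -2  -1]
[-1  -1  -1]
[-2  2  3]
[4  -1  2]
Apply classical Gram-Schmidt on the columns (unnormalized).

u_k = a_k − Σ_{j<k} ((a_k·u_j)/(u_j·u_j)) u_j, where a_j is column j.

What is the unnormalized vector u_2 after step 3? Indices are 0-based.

Step 1: u_0 = a_0 = (3, -1, -2, 4).
Step 2: u_1 = a_1 − (-13/30)·u_0 = (-7/10, -43/30, 17/15, 11/15).
Step 3: u_2 = a_2 − (0)·u_0 − (210/131)·u_1 = (16/131, 170/131, 155/131, 108/131).

u_2 = (16/131, 170/131, 155/131, 108/131)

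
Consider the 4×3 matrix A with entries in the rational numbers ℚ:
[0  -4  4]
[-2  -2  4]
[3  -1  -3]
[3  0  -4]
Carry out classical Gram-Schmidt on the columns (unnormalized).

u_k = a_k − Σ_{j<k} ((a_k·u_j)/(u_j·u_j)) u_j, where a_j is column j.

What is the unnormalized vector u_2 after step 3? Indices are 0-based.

Step 1: u_0 = a_0 = (0, -2, 3, 3).
Step 2: u_1 = a_1 − (1/22)·u_0 = (-4, -21/11, -25/22, -3/22).
Step 3: u_2 = a_2 − (-29/22)·u_0 − (-433/461)·u_1 = (112/461, -198/461, -52/461, -80/461).

u_2 = (112/461, -198/461, -52/461, -80/461)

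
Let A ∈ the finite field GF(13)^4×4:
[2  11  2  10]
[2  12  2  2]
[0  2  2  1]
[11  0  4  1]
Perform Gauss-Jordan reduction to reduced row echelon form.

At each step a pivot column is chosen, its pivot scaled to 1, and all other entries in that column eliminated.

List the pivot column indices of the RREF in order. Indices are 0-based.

step 1: normalize row 0 (÷2) = (1, 12, 1, 5)
  row 1: subtract 2×row0 = (0, 1, 0, 5)
  row 3: subtract 11×row0 = (0, 11, 6, 11)
step 2: normalize row 1 (÷1) = (0, 1, 0, 5)
  row 0: subtract 12×row1 = (1, 0, 1, 10)
  row 2: subtract 2×row1 = (0, 0, 2, 4)
  row 3: subtract 11×row1 = (0, 0, 6, 8)
step 3: normalize row 2 (÷2) = (0, 0, 1, 2)
  row 0: subtract 1×row2 = (1, 0, 0, 8)
  row 3: subtract 6×row2 = (0, 0, 0, 9)
step 4: normalize row 3 (÷9) = (0, 0, 0, 1)
  row 0: subtract 8×row3 = (1, 0, 0, 0)
  row 1: subtract 5×row3 = (0, 1, 0, 0)
  row 2: subtract 2×row3 = (0, 0, 1, 0)

pivot columns: 0, 1, 2, 3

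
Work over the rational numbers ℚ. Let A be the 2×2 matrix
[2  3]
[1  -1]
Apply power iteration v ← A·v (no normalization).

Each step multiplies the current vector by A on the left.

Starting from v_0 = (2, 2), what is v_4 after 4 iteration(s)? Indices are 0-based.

v_0 = (2, 2).
v_1 = A·v_0 = (10, 0).
v_2 = A·v_1 = (20, 10).
v_3 = A·v_2 = (70, 10).
v_4 = A·v_3 = (170, 60).

v_4 = (170, 60)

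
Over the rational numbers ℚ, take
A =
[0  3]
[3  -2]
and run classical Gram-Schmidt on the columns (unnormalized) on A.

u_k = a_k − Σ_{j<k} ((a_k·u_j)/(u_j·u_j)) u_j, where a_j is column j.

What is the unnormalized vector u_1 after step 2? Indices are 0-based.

Step 1: u_0 = a_0 = (0, 3).
Step 2: u_1 = a_1 − (-2/3)·u_0 = (3, 0).

u_1 = (3, 0)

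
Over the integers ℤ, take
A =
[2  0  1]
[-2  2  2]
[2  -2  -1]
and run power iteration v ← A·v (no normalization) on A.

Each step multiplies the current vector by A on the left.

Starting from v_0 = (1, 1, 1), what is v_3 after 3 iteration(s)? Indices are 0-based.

v_0 = (1, 1, 1).
v_1 = A·v_0 = (3, 2, -1).
v_2 = A·v_1 = (5, -4, 3).
v_3 = A·v_2 = (13, -12, 15).

v_3 = (13, -12, 15)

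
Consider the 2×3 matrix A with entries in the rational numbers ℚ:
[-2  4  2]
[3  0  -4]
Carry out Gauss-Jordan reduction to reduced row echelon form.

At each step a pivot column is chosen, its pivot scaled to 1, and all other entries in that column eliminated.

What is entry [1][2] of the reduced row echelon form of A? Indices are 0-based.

pivot(0,0)=-2: scale R0 → (1, -2, -1)
  clear (1,0): R1 −= (3)R0 → (0, 6, -1)
pivot(1,1)=6: scale R1 → (0, 1, -1/6)
  clear (0,1): R0 −= (-2)R1 → (1, 0, -4/3)

M[1][2] = -1/6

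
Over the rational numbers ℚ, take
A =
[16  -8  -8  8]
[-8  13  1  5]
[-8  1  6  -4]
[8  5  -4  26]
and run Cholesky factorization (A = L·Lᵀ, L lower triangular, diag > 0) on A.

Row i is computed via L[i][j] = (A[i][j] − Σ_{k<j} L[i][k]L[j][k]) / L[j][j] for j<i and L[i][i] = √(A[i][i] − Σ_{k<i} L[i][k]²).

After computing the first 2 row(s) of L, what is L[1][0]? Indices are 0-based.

L[1][0] = -2

Step 1: L[0][0] = √(16) = 4.
  L[1][0] = (-8) / L[0][0] = -2.
Step 2: L[1][1] = √(9) = 3.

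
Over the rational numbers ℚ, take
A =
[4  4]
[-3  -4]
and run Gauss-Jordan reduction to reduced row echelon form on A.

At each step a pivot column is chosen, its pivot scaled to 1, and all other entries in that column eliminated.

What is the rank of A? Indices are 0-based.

rank = 2

pivot(0,0)=4: scale R0 → (1, 1)
  clear (1,0): R1 −= (-3)R0 → (0, -1)
pivot(1,1)=-1: scale R1 → (0, 1)
  clear (0,1): R0 −= (1)R1 → (1, 0)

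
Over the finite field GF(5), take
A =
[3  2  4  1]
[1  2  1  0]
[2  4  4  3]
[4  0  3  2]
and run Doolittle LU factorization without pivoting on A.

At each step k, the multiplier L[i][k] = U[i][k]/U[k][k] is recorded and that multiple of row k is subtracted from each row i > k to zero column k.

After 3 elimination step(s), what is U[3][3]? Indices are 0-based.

U[3][3] = 2

[col 0] pivot 3
  R1 -= 2*R0 → (0, 3, 3, 3)  (L[1][0] := 2)
  R2 -= 4*R0 → (0, 1, 3, 4)  (L[2][0] := 4)
  R3 -= 3*R0 → (0, 4, 1, 4)  (L[3][0] := 3)
[col 1] pivot 3
  R2 -= 2*R1 → (0, 0, 2, 3)  (L[2][1] := 2)
  R3 -= 3*R1 → (0, 0, 2, 0)  (L[3][1] := 3)
[col 2] pivot 2
  R3 -= 1*R2 → (0, 0, 0, 2)  (L[3][2] := 1)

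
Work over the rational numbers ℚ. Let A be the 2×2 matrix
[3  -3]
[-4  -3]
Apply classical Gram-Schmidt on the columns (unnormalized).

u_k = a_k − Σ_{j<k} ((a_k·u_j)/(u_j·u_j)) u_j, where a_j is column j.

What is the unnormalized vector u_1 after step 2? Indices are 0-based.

Step 1: u_0 = a_0 = (3, -4).
Step 2: u_1 = a_1 − (3/25)·u_0 = (-84/25, -63/25).

u_1 = (-84/25, -63/25)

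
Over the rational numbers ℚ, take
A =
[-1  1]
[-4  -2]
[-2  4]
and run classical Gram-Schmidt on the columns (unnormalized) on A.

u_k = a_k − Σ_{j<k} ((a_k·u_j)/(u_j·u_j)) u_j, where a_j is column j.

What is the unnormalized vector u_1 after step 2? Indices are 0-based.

u_1 = (20/21, -46/21, 82/21)

Step 1: u_0 = a_0 = (-1, -4, -2).
Step 2: u_1 = a_1 − (-1/21)·u_0 = (20/21, -46/21, 82/21).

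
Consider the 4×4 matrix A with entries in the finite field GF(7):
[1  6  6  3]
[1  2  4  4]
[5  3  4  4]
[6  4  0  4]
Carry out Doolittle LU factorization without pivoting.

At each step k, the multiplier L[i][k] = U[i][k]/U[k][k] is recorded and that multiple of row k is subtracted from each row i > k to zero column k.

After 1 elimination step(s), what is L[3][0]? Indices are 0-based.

Step 1: pivot at (0,0) is 1.
  row1 ← row1 − (1)·row0  ⇒  L[1][0]=1, U row1=(0, 3, 5, 1)
  row2 ← row2 − (5)·row0  ⇒  L[2][0]=5, U row2=(0, 1, 2, 3)
  row3 ← row3 − (6)·row0  ⇒  L[3][0]=6, U row3=(0, 3, 6, 0)

L[3][0] = 6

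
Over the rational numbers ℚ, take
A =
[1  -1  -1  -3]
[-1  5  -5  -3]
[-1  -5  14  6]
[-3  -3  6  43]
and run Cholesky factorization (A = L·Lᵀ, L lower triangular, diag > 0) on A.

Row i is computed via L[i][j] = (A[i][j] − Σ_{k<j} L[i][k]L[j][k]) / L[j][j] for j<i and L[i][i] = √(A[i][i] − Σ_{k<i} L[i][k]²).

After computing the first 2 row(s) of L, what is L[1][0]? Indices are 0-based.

L[1][0] = -1

Step 1: L[0][0] = √(1) = 1.
  L[1][0] = (-1) / L[0][0] = -1.
Step 2: L[1][1] = √(4) = 2.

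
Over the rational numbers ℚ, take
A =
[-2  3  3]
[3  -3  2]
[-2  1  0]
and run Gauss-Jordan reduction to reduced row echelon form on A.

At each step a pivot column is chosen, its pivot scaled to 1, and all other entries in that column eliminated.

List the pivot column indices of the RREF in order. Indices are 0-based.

step 1: normalize row 0 (÷-2) = (1, -3/2, -3/2)
  row 1: subtract 3×row0 = (0, 3/2, 13/2)
  row 2: subtract -2×row0 = (0, -2, -3)
step 2: normalize row 1 (÷3/2) = (0, 1, 13/3)
  row 0: subtract -3/2×row1 = (1, 0, 5)
  row 2: subtract -2×row1 = (0, 0, 17/3)
step 3: normalize row 2 (÷17/3) = (0, 0, 1)
  row 0: subtract 5×row2 = (1, 0, 0)
  row 1: subtract 13/3×row2 = (0, 1, 0)

pivot columns: 0, 1, 2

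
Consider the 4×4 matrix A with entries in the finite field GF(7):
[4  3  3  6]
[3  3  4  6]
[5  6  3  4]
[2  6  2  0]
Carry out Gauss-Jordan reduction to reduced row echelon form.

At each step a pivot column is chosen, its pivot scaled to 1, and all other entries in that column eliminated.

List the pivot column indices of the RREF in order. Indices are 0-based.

pivot(0,0)=4: scale R0 → (1, 6, 6, 5)
  clear (1,0): R1 −= (3)R0 → (0, 6, 0, 5)
  clear (2,0): R2 −= (5)R0 → (0, 4, 1, 0)
  clear (3,0): R3 −= (2)R0 → (0, 1, 4, 4)
pivot(1,1)=6: scale R1 → (0, 1, 0, 2)
  clear (0,1): R0 −= (6)R1 → (1, 0, 6, 0)
  clear (2,1): R2 −= (4)R1 → (0, 0, 1, 6)
  clear (3,1): R3 −= (1)R1 → (0, 0, 4, 2)
pivot(2,2)=1: scale R2 → (0, 0, 1, 6)
  clear (0,2): R0 −= (6)R2 → (1, 0, 0, 6)
  clear (3,2): R3 −= (4)R2 → (0, 0, 0, 6)
pivot(3,3)=6: scale R3 → (0, 0, 0, 1)
  clear (0,3): R0 −= (6)R3 → (1, 0, 0, 0)
  clear (1,3): R1 −= (2)R3 → (0, 1, 0, 0)
  clear (2,3): R2 −= (6)R3 → (0, 0, 1, 0)

pivot columns: 0, 1, 2, 3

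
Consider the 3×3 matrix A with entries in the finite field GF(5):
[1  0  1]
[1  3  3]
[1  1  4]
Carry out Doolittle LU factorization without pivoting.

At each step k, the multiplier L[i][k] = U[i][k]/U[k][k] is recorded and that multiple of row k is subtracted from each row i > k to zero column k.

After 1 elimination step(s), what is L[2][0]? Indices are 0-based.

L[2][0] = 1

k=0: U[0][0]=1
  eliminate (1,0): mult=1, new row 1: (0, 3, 2); set L[1][0]=1
  eliminate (2,0): mult=1, new row 2: (0, 1, 3); set L[2][0]=1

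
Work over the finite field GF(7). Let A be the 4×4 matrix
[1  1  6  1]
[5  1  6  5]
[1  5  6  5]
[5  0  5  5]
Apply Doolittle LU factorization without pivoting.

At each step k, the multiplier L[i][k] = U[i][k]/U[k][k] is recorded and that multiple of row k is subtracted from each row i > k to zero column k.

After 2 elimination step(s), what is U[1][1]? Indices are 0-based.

U[1][1] = 3

Step 1: pivot at (0,0) is 1.
  row1 ← row1 − (5)·row0  ⇒  L[1][0]=5, U row1=(0, 3, 4, 0)
  row2 ← row2 − (1)·row0  ⇒  L[2][0]=1, U row2=(0, 4, 0, 4)
  row3 ← row3 − (5)·row0  ⇒  L[3][0]=5, U row3=(0, 2, 3, 0)
Step 2: pivot at (1,1) is 3.
  row2 ← row2 − (6)·row1  ⇒  L[2][1]=6, U row2=(0, 0, 4, 4)
  row3 ← row3 − (3)·row1  ⇒  L[3][1]=3, U row3=(0, 0, 5, 0)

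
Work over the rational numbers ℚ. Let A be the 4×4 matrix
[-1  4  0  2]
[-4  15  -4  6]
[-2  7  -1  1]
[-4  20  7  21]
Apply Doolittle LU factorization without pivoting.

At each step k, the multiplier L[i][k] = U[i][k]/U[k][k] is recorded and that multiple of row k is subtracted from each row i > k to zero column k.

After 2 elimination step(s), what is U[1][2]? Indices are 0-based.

k=0: U[0][0]=-1
  eliminate (1,0): mult=4, new row 1: (0, -1, -4, -2); set L[1][0]=4
  eliminate (2,0): mult=2, new row 2: (0, -1, -1, -3); set L[2][0]=2
  eliminate (3,0): mult=4, new row 3: (0, 4, 7, 13); set L[3][0]=4
k=1: U[1][1]=-1
  eliminate (2,1): mult=1, new row 2: (0, 0, 3, -1); set L[2][1]=1
  eliminate (3,1): mult=-4, new row 3: (0, 0, -9, 5); set L[3][1]=-4

U[1][2] = -4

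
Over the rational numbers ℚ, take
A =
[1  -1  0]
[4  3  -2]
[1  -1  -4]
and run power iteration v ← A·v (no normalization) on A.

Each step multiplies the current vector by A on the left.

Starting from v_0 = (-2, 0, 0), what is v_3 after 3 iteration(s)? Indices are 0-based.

v_0 = (-2, 0, 0).
v_1 = A·v_0 = (-2, -8, -2).
v_2 = A·v_1 = (6, -28, 14).
v_3 = A·v_2 = (34, -88, -22).

v_3 = (34, -88, -22)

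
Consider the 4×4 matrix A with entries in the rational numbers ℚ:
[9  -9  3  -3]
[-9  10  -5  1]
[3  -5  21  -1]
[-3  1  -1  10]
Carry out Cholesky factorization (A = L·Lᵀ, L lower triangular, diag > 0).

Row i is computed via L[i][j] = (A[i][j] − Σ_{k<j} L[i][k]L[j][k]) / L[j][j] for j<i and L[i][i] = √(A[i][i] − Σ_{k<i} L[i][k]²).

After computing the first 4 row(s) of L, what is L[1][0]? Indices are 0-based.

Step 1: L[0][0] = √(9) = 3.
  L[1][0] = (-9) / L[0][0] = -3.
Step 2: L[1][1] = √(1) = 1.
  L[2][0] = (3) / L[0][0] = 1.
  L[2][1] = (-2) / L[1][1] = -2.
Step 3: L[2][2] = √(16) = 4.
  L[3][0] = (-3) / L[0][0] = -1.
  L[3][1] = (-2) / L[1][1] = -2.
  L[3][2] = (-4) / L[2][2] = -1.
Step 4: L[3][3] = √(4) = 2.

L[1][0] = -3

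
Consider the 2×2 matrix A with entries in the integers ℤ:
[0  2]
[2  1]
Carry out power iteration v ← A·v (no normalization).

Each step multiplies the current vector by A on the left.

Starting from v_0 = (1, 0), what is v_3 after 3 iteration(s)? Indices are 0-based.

v_0 = (1, 0).
v_1 = A·v_0 = (0, 2).
v_2 = A·v_1 = (4, 2).
v_3 = A·v_2 = (4, 10).

v_3 = (4, 10)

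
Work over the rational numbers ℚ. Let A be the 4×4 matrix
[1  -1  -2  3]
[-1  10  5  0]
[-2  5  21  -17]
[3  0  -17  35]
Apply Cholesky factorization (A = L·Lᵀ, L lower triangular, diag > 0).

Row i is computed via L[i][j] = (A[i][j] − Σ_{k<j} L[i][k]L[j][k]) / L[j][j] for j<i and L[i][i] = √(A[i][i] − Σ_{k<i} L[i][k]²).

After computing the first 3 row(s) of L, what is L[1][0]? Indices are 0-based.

L[1][0] = -1

Step 1: L[0][0] = √(1) = 1.
  L[1][0] = (-1) / L[0][0] = -1.
Step 2: L[1][1] = √(9) = 3.
  L[2][0] = (-2) / L[0][0] = -2.
  L[2][1] = (3) / L[1][1] = 1.
Step 3: L[2][2] = √(16) = 4.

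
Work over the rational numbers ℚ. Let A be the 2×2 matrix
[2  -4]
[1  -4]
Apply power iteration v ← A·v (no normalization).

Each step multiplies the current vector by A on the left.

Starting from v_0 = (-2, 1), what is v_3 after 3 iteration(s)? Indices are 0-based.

v_3 = (-48, -56)

v_0 = (-2, 1).
v_1 = A·v_0 = (-8, -6).
v_2 = A·v_1 = (8, 16).
v_3 = A·v_2 = (-48, -56).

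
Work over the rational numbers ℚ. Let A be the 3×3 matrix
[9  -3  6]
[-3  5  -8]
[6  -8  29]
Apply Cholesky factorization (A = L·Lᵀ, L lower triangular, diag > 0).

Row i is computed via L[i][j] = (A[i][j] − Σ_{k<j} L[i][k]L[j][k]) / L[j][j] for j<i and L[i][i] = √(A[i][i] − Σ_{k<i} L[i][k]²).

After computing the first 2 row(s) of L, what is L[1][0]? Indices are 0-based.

Step 1: L[0][0] = √(9) = 3.
  L[1][0] = (-3) / L[0][0] = -1.
Step 2: L[1][1] = √(4) = 2.

L[1][0] = -1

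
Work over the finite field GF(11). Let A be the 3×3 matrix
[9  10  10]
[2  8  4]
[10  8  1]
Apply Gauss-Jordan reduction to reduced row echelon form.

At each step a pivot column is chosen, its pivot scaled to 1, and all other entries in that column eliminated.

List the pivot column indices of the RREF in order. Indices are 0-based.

pivot(0,0)=9: scale R0 → (1, 6, 6)
  clear (1,0): R1 −= (2)R0 → (0, 7, 3)
  clear (2,0): R2 −= (10)R0 → (0, 3, 7)
pivot(1,1)=7: scale R1 → (0, 1, 2)
  clear (0,1): R0 −= (6)R1 → (1, 0, 5)
  clear (2,1): R2 −= (3)R1 → (0, 0, 1)
pivot(2,2)=1: scale R2 → (0, 0, 1)
  clear (0,2): R0 −= (5)R2 → (1, 0, 0)
  clear (1,2): R1 −= (2)R2 → (0, 1, 0)

pivot columns: 0, 1, 2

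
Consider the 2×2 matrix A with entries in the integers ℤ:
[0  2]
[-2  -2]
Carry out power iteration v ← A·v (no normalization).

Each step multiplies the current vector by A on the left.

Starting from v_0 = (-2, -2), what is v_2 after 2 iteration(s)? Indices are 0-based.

v_2 = (16, -8)

v_0 = (-2, -2).
v_1 = A·v_0 = (-4, 8).
v_2 = A·v_1 = (16, -8).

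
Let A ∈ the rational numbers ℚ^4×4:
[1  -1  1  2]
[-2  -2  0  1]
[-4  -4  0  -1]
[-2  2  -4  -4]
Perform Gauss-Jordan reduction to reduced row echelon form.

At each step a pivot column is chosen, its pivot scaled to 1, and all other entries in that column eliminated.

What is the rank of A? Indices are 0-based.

[1] R0 /= 1  ⇒  (1, -1, 1, 2)
     R1 -= -2·R0  ⇒  (0, -4, 2, 5)
     R2 -= -4·R0  ⇒  (0, -8, 4, 7)
     R3 -= -2·R0  ⇒  (0, 0, -2, 0)
[2] R1 /= -4  ⇒  (0, 1, -1/2, -5/4)
     R0 -= -1·R1  ⇒  (1, 0, 1/2, 3/4)
     R2 -= -8·R1  ⇒  (0, 0, 0, -3)
[3] R2 <-> R3
[3] R2 /= -2  ⇒  (0, 0, 1, 0)
     R0 -= 1/2·R2  ⇒  (1, 0, 0, 3/4)
     R1 -= -1/2·R2  ⇒  (0, 1, 0, -5/4)
[4] R3 /= -3  ⇒  (0, 0, 0, 1)
     R0 -= 3/4·R3  ⇒  (1, 0, 0, 0)
     R1 -= -5/4·R3  ⇒  (0, 1, 0, 0)

rank = 4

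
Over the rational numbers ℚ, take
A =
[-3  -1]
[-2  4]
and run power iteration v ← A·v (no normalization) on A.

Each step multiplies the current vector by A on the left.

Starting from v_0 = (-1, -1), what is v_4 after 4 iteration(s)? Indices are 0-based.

v_0 = (-1, -1).
v_1 = A·v_0 = (4, -2).
v_2 = A·v_1 = (-10, -16).
v_3 = A·v_2 = (46, -44).
v_4 = A·v_3 = (-94, -268).

v_4 = (-94, -268)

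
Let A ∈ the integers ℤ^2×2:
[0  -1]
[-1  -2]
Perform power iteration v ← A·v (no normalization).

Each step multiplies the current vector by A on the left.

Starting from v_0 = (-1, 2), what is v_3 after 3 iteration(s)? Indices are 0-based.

v_0 = (-1, 2).
v_1 = A·v_0 = (-2, -3).
v_2 = A·v_1 = (3, 8).
v_3 = A·v_2 = (-8, -19).

v_3 = (-8, -19)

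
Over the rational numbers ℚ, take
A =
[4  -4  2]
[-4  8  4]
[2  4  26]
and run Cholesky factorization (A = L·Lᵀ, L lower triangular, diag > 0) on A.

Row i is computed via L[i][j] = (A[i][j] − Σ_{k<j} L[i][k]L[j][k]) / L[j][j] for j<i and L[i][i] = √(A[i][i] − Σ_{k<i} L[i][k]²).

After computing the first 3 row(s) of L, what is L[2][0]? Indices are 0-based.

Step 1: L[0][0] = √(4) = 2.
  L[1][0] = (-4) / L[0][0] = -2.
Step 2: L[1][1] = √(4) = 2.
  L[2][0] = (2) / L[0][0] = 1.
  L[2][1] = (6) / L[1][1] = 3.
Step 3: L[2][2] = √(16) = 4.

L[2][0] = 1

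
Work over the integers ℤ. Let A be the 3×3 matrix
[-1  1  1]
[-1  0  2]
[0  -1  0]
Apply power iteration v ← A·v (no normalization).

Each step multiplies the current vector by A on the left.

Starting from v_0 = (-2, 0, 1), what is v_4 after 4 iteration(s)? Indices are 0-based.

v_4 = (2, 14, 9)

v_0 = (-2, 0, 1).
v_1 = A·v_0 = (3, 4, 0).
v_2 = A·v_1 = (1, -3, -4).
v_3 = A·v_2 = (-8, -9, 3).
v_4 = A·v_3 = (2, 14, 9).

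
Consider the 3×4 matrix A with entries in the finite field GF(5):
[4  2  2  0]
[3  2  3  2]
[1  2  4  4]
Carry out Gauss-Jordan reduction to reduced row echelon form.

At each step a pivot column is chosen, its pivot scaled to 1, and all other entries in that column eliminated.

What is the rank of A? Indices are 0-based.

[1] R0 /= 4  ⇒  (1, 3, 3, 0)
     R1 -= 3·R0  ⇒  (0, 3, 4, 2)
     R2 -= 1·R0  ⇒  (0, 4, 1, 4)
[2] R1 /= 3  ⇒  (0, 1, 3, 4)
     R0 -= 3·R1  ⇒  (1, 0, 4, 3)
     R2 -= 4·R1  ⇒  (0, 0, 4, 3)
[3] R2 /= 4  ⇒  (0, 0, 1, 2)
     R0 -= 4·R2  ⇒  (1, 0, 0, 0)
     R1 -= 3·R2  ⇒  (0, 1, 0, 3)

rank = 3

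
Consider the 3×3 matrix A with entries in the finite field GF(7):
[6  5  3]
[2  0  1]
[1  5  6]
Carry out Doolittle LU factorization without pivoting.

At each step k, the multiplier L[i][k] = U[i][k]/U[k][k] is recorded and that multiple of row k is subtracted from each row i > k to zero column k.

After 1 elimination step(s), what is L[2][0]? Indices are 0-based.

L[2][0] = 6

Step 1: pivot at (0,0) is 6.
  row1 ← row1 − (5)·row0  ⇒  L[1][0]=5, U row1=(0, 3, 0)
  row2 ← row2 − (6)·row0  ⇒  L[2][0]=6, U row2=(0, 3, 2)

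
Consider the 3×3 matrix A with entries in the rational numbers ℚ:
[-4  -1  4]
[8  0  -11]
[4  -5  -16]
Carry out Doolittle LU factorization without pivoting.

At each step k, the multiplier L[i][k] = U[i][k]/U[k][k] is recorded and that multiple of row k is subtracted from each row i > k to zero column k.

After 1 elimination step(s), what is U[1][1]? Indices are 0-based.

[col 0] pivot -4
  R1 -= -2*R0 → (0, -2, -3)  (L[1][0] := -2)
  R2 -= -1*R0 → (0, -6, -12)  (L[2][0] := -1)

U[1][1] = -2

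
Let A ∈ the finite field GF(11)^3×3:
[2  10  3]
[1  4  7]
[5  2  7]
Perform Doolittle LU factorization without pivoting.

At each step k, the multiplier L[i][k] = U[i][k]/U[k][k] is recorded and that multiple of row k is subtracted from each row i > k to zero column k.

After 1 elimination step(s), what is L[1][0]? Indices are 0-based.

[col 0] pivot 2
  R1 -= 6*R0 → (0, 10, 0)  (L[1][0] := 6)
  R2 -= 8*R0 → (0, 10, 5)  (L[2][0] := 8)

L[1][0] = 6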